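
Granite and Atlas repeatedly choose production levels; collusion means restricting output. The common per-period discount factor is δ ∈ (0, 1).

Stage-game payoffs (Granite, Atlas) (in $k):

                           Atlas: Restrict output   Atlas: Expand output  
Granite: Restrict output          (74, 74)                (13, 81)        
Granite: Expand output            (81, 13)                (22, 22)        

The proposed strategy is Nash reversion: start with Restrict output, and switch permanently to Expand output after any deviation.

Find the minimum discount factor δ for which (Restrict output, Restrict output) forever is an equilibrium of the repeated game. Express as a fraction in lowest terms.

7/59

74/(1−δ) ≥ 81 + 22δ/(1−δ)
74 ≥ 81 − 59δ
δ ≥ 7/59.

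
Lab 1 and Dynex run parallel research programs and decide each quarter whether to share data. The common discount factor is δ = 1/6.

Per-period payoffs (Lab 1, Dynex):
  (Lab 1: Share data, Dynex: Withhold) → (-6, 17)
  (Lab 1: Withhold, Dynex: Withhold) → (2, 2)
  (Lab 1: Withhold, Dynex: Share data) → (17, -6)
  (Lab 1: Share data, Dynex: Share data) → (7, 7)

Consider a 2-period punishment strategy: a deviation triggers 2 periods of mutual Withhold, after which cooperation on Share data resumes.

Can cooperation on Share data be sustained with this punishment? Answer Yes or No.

No

IC: δ+…+δ^2 ≥ (17−7)/(7−2) = 2.
At δ = 1/6: partial sum = 0.1944 < 2.0000. Cooperation not sustainable.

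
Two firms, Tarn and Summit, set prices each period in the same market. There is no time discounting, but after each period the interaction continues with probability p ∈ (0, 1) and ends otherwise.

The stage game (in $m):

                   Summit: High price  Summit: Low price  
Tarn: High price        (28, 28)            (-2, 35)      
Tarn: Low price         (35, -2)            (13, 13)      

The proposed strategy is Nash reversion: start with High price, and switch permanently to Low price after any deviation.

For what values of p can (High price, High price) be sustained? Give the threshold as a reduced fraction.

With no time discounting, the continuation probability p plays the role of the discount factor.
Grim-trigger IC: 28/(1−p) ≥ 35 + 13p/(1−p) ⇒ p ≥ (35−28)/(35−13) = 7/22.

7/22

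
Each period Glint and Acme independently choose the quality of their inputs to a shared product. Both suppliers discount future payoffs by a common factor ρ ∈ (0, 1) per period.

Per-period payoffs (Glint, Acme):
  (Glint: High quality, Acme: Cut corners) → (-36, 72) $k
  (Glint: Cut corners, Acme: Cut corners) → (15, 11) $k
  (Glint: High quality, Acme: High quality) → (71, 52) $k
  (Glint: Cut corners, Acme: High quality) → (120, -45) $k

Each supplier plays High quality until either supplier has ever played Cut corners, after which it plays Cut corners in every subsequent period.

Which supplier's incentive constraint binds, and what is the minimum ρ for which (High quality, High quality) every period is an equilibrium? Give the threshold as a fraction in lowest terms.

For Glint: deviation gain 120−71 = 49, per-period punishment loss 71−15 = 56. IC gives ρ ≥ 49/105 = 7/15.
For Acme: gain 20, loss 41 per period, so ρ ≥ 20/61.
The tighter constraint is Glint's, so cooperation needs ρ ≥ 7/15.

Glint; ρ ≥ 7/15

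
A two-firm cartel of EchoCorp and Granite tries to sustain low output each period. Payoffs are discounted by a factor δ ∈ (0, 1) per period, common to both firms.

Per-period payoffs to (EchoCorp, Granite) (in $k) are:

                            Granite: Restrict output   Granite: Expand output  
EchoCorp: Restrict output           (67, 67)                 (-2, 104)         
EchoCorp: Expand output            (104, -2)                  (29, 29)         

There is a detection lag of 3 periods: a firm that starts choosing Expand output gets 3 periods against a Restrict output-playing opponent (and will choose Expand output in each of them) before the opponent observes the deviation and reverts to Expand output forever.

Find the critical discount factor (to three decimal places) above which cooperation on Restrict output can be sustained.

A deviator earns 104 for 3 periods, then 29 forever; cooperating earns 67 forever. Multiplying the IC by (1−δ):
67 ≥ 104(1−δ^3) + 29δ^3, so 75·δ^3 ≥ 37 and δ^3 ≥ 37/75.
δ ≥ (37/75)^(1/3) ≈ 0.790.

0.790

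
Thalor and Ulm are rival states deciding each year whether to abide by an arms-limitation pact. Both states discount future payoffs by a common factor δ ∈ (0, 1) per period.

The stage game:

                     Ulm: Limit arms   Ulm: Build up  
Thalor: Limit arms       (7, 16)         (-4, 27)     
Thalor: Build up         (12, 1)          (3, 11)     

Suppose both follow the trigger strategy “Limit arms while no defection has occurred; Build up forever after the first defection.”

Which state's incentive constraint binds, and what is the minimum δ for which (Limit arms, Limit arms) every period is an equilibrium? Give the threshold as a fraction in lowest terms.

For Thalor: deviation gain 12−7 = 5, per-period punishment loss 7−3 = 4. IC gives δ ≥ 5/9.
For Ulm: gain 11, loss 5 per period, so δ ≥ 11/16.
The tighter constraint is Ulm's, so cooperation needs δ ≥ 11/16.

Ulm; δ ≥ 11/16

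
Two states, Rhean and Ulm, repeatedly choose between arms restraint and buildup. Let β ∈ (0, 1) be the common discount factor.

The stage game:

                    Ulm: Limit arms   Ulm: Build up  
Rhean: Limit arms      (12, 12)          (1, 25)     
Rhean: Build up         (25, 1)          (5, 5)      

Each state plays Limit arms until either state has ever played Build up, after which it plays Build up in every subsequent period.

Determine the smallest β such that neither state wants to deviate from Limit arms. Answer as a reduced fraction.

12/(1−β) ≥ 25 + 5β/(1−β)
12 ≥ 25 − 20β
β ≥ 13/20.

13/20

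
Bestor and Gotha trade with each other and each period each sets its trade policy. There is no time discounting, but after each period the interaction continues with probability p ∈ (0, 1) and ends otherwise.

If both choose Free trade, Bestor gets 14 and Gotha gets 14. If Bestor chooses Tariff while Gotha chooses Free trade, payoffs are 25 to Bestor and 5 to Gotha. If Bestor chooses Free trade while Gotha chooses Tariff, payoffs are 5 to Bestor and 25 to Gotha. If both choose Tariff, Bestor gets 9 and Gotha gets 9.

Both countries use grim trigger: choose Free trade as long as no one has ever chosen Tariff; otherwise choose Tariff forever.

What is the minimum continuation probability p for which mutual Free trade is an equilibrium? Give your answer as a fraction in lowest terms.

11/16

Expected cooperation value is 14 + p·14 + p²·14 + … = 14/(1−p); deviation gives 25 + p·9/(1−p).
14 ≥ 25(1−p) + 9p ⇒ 16p ≥ 11 ⇒ p ≥ 11/16.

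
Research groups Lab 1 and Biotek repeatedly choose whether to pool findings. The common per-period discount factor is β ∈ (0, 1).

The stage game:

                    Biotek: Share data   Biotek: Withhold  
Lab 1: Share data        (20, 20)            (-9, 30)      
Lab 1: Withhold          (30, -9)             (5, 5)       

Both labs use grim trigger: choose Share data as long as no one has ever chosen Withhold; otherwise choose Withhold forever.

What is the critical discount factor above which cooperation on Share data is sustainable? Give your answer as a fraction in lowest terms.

20/(1−β) ≥ 30 + 5β/(1−β)
20 ≥ 30 − 25β
β ≥ 10/25 = 2/5.

2/5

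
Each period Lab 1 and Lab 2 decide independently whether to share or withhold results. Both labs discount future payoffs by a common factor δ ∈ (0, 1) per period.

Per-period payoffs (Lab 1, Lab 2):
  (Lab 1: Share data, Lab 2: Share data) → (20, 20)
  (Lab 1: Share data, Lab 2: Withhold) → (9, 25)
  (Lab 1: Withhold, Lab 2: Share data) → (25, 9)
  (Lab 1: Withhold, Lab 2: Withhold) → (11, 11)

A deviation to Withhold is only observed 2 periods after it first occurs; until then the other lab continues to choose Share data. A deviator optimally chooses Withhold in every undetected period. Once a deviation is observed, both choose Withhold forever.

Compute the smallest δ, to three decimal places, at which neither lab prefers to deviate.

The best deviation is to choose Withhold for all 2 undetected periods, earning 25 each, then 11 forever once detected.
Deviation value: 25(1−δ^2)/(1−δ) + 11δ^2/(1−δ); cooperation value: 20/(1−δ).
IC: 20 ≥ 25(1−δ^2) + 11δ^2 = 25 − 14δ^2.
So δ^2 ≥ 5/14, giving δ ≥ (5/14)^(1/2) ≈ 0.598.

0.598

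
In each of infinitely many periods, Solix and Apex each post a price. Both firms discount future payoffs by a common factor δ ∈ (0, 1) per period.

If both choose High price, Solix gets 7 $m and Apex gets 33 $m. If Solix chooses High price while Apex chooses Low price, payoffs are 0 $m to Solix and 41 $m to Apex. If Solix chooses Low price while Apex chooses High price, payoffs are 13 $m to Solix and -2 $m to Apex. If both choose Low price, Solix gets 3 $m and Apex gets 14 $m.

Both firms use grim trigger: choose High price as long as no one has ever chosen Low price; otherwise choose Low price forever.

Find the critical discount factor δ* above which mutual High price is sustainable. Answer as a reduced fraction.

3/5

Solix: cooperation gives 7 each period; deviation gives 13 once then 3 forever.
  7/(1−δ) ≥ 13 + 3δ/(1−δ) ⇒ δ ≥ 6/10 = 3/5.
Apex: cooperation gives 33 each period; deviation gives 41 once then 14 forever.
  δ ≥ 8/27.
Both must hold, so the binding constraint is Solix's: δ ≥ 3/5.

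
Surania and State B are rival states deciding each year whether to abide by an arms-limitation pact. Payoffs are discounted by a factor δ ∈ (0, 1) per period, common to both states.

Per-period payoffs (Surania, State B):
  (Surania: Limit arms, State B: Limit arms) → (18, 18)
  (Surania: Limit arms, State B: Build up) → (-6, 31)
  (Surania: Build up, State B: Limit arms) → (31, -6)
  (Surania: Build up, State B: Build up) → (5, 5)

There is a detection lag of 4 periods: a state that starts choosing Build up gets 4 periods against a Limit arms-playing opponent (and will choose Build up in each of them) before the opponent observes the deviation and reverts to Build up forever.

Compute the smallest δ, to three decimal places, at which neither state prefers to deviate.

Deviating for the 4 undetected periods gains 31−18 = 13 per period over cooperation, then loses 18−5 = 13 per period forever once punishment starts.
Gain: 13(1 + δ + … + δ^3); loss: 13·δ^4/(1−δ).
No profitable deviation ⇔ 13(1−δ^4) ≤ 13·δ^4, i.e. δ^4 ≥ 13/(13+13) = 1/2.
Hence δ ≥ (1/2)^(1/4) ≈ 0.841.

0.841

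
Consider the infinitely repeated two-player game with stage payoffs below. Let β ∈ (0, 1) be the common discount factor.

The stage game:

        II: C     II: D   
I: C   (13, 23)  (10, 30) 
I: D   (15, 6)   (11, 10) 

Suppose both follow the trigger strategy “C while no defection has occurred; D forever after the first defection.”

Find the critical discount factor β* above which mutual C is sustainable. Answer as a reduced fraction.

For I: deviation gain 15−13 = 2, per-period punishment loss 13−11 = 2. IC gives β ≥ 2/4 = 1/2.
For II: gain 7, loss 13 per period, so β ≥ 7/20.
The tighter constraint is I's, so cooperation needs β ≥ 1/2.

1/2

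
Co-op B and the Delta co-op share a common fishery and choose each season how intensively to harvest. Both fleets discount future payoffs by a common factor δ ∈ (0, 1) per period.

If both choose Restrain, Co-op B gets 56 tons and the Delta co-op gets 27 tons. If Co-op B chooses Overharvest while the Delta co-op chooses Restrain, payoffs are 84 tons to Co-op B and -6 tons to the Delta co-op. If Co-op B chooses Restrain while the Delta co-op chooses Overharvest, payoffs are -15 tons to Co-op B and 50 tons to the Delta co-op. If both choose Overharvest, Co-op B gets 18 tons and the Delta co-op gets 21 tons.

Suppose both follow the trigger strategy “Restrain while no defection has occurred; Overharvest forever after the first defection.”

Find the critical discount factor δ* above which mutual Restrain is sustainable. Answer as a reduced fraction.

Co-op B: cooperation gives 56 each period; deviation gives 84 once then 18 forever.
  56/(1−δ) ≥ 84 + 18δ/(1−δ) ⇒ δ ≥ 28/66 = 14/33.
the Delta co-op: cooperation gives 27 each period; deviation gives 50 once then 21 forever.
  δ ≥ 23/29.
Both must hold, so the binding constraint is the Delta co-op's: δ ≥ 23/29.

23/29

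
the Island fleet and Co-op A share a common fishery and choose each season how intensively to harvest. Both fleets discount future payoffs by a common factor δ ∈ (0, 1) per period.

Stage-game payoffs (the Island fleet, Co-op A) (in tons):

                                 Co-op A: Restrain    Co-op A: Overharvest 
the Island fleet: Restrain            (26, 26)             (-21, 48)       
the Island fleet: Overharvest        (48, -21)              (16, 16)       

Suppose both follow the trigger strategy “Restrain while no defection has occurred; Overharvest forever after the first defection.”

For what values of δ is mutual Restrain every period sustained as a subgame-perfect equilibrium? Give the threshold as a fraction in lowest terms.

11/16

One-period gain from deviating is 48 − 26 = 22. The loss is 26 − 16 = 10 in every subsequent period, with present value 10·δ/(1−δ).
Deviation is unprofitable when 10·δ/(1−δ) ≥ 22, i.e. δ/(1−δ) ≥ 11/5.
Equivalently δ ≥ 22/(22+10) = 11/16.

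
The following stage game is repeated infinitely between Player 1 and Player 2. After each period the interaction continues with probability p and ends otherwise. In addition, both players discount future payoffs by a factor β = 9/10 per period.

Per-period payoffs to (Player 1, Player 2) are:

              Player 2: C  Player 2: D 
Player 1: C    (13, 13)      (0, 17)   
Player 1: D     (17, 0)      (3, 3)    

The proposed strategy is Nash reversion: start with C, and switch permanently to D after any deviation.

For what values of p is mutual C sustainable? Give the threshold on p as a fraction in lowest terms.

With continuation probability p and discount β, the effective per-period discount factor is βp.
Grim-trigger IC: βp ≥ (17−13)/(17−3) = 2/7.
So p ≥ (2/7)/(9/10) = 20/63.

20/63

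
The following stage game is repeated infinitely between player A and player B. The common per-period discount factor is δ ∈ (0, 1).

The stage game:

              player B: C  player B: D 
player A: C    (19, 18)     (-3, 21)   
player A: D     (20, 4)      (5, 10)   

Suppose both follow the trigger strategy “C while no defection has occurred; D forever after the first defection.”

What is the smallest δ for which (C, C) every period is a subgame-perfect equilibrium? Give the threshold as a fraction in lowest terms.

3/11

player A's threshold: (20−19)/(20−5) = 1/15.
player B's threshold: (21−18)/(21−10) = 3/11.
1/15 < 3/11, so player B binds and δ* = 3/11.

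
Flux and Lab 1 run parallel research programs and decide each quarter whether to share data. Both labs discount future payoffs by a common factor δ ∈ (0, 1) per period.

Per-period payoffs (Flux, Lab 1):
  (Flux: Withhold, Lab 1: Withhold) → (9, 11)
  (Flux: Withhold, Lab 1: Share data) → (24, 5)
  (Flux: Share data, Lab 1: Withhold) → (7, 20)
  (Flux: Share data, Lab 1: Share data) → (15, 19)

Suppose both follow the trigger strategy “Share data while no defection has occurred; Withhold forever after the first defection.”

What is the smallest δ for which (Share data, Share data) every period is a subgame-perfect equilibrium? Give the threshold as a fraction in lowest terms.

Flux's threshold: (24−15)/(24−9) = 3/5.
Lab 1's threshold: (20−19)/(20−11) = 1/9.
3/5 > 1/9, so Flux binds and δ* = 3/5.

3/5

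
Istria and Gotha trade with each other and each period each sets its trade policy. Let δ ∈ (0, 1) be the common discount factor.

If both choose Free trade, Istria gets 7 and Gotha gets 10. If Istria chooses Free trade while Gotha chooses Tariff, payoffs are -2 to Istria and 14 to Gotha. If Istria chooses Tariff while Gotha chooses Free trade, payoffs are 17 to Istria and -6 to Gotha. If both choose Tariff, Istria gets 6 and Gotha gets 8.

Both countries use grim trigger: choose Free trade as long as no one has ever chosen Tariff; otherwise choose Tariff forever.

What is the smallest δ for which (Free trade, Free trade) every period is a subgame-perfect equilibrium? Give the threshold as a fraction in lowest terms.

10/11

For Istria: deviation gain 17−7 = 10, per-period punishment loss 7−6 = 1. IC gives δ ≥ 10/11.
For Gotha: gain 4, loss 2 per period, so δ ≥ 4/6 = 2/3.
The tighter constraint is Istria's, so cooperation needs δ ≥ 10/11.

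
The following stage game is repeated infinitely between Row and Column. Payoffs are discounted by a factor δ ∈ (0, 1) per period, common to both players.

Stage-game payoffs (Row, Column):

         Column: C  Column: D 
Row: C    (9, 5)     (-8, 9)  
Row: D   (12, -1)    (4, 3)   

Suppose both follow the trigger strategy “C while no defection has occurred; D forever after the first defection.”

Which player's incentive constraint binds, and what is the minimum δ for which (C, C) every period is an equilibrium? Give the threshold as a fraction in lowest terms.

Row's threshold: (12−9)/(12−4) = 3/8.
Column's threshold: (9−5)/(9−3) = 2/3.
3/8 < 2/3, so Column binds and δ* = 2/3.

Column; δ ≥ 2/3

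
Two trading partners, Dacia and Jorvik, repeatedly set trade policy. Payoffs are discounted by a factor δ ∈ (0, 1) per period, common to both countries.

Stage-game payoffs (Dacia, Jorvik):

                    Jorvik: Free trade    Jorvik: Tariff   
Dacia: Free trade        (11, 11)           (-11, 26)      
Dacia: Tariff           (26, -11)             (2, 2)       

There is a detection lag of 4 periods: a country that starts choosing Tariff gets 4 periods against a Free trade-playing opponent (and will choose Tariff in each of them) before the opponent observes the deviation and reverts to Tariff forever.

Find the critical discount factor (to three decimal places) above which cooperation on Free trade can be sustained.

0.889

A deviator earns 26 for 4 periods, then 2 forever; cooperating earns 11 forever. Multiplying the IC by (1−δ):
11 ≥ 26(1−δ^4) + 2δ^4, so 24·δ^4 ≥ 15 and δ^4 ≥ 5/8.
δ ≥ (5/8)^(1/4) ≈ 0.889.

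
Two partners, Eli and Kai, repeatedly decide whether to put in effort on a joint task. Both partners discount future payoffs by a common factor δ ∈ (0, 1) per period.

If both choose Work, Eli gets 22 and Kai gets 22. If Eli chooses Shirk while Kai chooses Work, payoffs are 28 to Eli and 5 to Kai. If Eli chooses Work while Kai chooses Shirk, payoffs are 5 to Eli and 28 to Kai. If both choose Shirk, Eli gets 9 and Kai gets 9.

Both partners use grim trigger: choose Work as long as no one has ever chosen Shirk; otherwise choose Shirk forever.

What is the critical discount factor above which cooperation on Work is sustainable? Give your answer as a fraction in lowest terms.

6/19

Under grim trigger the critical discount factor is (T−C)/(T−P) with T = 28, C = 22, P = 9.
δ* = (28−22)/(28−9) = 6/19.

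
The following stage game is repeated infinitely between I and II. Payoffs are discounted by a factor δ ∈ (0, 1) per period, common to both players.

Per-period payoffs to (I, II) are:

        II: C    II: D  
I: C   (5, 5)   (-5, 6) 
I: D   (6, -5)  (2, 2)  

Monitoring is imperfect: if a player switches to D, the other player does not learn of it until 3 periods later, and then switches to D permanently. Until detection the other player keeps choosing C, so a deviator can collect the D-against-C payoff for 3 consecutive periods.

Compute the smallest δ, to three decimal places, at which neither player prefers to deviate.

0.630

Deviating for the 3 undetected periods gains 6−5 = 1 per period over cooperation, then loses 5−2 = 3 per period forever once punishment starts.
Gain: 1(1 + δ + … + δ^2); loss: 3·δ^3/(1−δ).
No profitable deviation ⇔ 1(1−δ^3) ≤ 3·δ^3, i.e. δ^3 ≥ 1/(1+3) = 1/4.
Hence δ ≥ (1/4)^(1/3) ≈ 0.630.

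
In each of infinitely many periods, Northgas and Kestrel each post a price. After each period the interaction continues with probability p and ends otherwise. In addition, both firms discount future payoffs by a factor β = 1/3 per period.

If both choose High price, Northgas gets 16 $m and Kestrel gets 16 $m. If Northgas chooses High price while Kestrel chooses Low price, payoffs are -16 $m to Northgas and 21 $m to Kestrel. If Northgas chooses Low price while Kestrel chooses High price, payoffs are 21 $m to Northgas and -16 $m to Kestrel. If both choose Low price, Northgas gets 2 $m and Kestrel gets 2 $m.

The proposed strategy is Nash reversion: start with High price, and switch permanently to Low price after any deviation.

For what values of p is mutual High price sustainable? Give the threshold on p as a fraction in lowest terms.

15/19

With continuation probability p and discount β, the effective per-period discount factor is βp.
Grim-trigger IC: βp ≥ (21−16)/(21−2) = 5/19.
So p ≥ (5/19)/(1/3) = 15/19.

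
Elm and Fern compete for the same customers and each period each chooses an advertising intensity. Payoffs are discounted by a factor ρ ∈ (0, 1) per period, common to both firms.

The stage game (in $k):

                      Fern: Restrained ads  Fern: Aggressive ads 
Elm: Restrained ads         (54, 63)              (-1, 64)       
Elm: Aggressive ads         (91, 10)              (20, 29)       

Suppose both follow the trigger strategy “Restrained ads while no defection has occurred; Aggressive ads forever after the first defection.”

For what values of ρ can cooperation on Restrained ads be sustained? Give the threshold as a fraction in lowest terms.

For Elm: deviation gain 91−54 = 37, per-period punishment loss 54−20 = 34. IC gives ρ ≥ 37/71.
For Fern: gain 1, loss 34 per period, so ρ ≥ 1/35.
The tighter constraint is Elm's, so cooperation needs ρ ≥ 37/71.

37/71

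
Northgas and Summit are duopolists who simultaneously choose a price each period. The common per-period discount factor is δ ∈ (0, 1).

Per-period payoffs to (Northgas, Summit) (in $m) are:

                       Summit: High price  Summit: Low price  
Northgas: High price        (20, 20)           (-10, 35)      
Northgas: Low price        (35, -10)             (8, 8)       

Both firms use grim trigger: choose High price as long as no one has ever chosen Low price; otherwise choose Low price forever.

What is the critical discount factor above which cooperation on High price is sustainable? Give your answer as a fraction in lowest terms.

5/9

One-period gain from deviating is 35 − 20 = 15. The loss is 20 − 8 = 12 in every subsequent period, with present value 12·δ/(1−δ).
Deviation is unprofitable when 12·δ/(1−δ) ≥ 15, i.e. δ/(1−δ) ≥ 5/4.
Equivalently δ ≥ 15/(15+12) = 5/9.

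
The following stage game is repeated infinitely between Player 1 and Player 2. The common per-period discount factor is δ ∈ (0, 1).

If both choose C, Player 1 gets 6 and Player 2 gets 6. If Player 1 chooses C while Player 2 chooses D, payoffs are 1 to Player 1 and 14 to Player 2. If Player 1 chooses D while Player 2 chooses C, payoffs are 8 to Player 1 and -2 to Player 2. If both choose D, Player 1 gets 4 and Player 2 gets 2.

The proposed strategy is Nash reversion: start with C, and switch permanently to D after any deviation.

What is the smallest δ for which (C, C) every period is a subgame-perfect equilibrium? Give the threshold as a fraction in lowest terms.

Player 1: cooperation gives 6 each period; deviation gives 8 once then 4 forever.
  6/(1−δ) ≥ 8 + 4δ/(1−δ) ⇒ δ ≥ 2/4 = 1/2.
Player 2: cooperation gives 6 each period; deviation gives 14 once then 2 forever.
  δ ≥ 8/12 = 2/3.
Both must hold, so the binding constraint is Player 2's: δ ≥ 2/3.

2/3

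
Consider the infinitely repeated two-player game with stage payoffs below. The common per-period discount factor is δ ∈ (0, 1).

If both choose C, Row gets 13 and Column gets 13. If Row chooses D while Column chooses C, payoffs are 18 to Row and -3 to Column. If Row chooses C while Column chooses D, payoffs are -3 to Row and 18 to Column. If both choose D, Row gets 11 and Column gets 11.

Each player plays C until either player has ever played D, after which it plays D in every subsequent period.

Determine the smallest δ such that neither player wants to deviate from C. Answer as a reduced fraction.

Cooperation forever yields 13 each period: 13/(1−δ).
Deviating yields 18 once, then 11 forever: 18 + 11δ/(1−δ).
No profitable deviation requires 13/(1−δ) ≥ 18 + 11δ/(1−δ).
Multiplying by (1−δ): 13 ≥ 18(1−δ) + 11δ = 18 − 7δ.
So 7δ ≥ 5, i.e. δ ≥ 5/7.

5/7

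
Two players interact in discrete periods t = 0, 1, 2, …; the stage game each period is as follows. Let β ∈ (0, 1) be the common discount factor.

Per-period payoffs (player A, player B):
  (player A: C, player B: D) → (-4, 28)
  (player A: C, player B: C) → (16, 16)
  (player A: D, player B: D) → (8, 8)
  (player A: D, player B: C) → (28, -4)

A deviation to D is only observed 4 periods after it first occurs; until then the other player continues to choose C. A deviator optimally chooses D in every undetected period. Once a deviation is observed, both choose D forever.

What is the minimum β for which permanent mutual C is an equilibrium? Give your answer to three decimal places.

Deviating for the 4 undetected periods gains 28−16 = 12 per period over cooperation, then loses 16−8 = 8 per period forever once punishment starts.
Gain: 12(1 + β + … + β^3); loss: 8·β^4/(1−β).
No profitable deviation ⇔ 12(1−β^4) ≤ 8·β^4, i.e. β^4 ≥ 12/(12+8) = 3/5.
Hence β ≥ (3/5)^(1/4) ≈ 0.880.

0.880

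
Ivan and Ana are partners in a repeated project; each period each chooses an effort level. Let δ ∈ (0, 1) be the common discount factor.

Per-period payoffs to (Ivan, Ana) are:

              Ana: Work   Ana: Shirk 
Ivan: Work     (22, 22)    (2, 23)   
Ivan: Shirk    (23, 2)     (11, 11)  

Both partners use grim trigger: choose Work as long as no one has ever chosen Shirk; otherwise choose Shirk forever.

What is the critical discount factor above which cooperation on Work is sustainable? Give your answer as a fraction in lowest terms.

1/12

Cooperation forever yields 22 each period: 22/(1−δ).
Deviating yields 23 once, then 11 forever: 23 + 11δ/(1−δ).
No profitable deviation requires 22/(1−δ) ≥ 23 + 11δ/(1−δ).
Multiplying by (1−δ): 22 ≥ 23(1−δ) + 11δ = 23 − 12δ.
So 12δ ≥ 1, i.e. δ ≥ 1/12.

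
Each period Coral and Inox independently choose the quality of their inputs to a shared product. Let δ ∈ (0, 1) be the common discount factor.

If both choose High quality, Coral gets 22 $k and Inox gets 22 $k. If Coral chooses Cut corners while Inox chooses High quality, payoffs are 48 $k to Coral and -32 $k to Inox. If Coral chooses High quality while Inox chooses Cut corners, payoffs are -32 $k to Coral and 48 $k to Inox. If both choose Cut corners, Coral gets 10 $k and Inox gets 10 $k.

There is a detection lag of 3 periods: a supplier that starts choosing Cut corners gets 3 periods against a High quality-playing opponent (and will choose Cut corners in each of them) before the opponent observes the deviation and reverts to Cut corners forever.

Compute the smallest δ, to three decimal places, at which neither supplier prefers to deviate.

A deviator earns 48 for 3 periods, then 10 forever; cooperating earns 22 forever. Multiplying the IC by (1−δ):
22 ≥ 48(1−δ^3) + 10δ^3, so 38·δ^3 ≥ 26 and δ^3 ≥ 13/19.
δ ≥ (13/19)^(1/3) ≈ 0.881.

0.881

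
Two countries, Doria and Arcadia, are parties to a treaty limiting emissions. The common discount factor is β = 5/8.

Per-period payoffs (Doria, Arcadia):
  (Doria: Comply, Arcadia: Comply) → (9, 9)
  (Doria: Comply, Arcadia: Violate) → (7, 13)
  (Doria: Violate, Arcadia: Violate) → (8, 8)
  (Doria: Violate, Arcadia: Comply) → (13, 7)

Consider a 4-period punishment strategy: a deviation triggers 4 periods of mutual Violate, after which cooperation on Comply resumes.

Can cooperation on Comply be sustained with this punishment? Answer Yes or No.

No

IC: β+…+β^4 ≥ (13−9)/(9−8) = 4.
At β = 5/8: partial sum = 1.4124 < 4.0000. Cooperation not sustainable.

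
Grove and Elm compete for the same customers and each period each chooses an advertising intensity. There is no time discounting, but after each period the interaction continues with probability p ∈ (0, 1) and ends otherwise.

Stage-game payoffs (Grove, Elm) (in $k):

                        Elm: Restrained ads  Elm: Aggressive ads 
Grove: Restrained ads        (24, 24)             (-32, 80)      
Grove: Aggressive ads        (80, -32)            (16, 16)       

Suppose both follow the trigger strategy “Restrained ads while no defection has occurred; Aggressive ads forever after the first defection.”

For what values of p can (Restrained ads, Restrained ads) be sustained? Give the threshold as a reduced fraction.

7/8

Expected cooperation value is 24 + p·24 + p²·24 + … = 24/(1−p); deviation gives 80 + p·16/(1−p).
24 ≥ 80(1−p) + 16p ⇒ 64p ≥ 56 ⇒ p ≥ 56/64 = 7/8.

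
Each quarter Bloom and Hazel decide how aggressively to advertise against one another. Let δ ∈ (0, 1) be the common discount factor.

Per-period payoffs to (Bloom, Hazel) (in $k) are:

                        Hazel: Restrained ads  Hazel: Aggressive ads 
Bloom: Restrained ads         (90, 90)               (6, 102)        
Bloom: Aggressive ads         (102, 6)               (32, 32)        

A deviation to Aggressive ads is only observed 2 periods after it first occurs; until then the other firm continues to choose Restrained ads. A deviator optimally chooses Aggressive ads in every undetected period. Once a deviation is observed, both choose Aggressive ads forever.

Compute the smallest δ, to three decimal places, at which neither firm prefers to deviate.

Deviating for the 2 undetected periods gains 102−90 = 12 per period over cooperation, then loses 90−32 = 58 per period forever once punishment starts.
Gain: 12(1 + δ + … + δ^1); loss: 58·δ^2/(1−δ).
No profitable deviation ⇔ 12(1−δ^2) ≤ 58·δ^2, i.e. δ^2 ≥ 12/(12+58) = 6/35.
Hence δ ≥ (6/35)^(1/2) ≈ 0.414.

0.414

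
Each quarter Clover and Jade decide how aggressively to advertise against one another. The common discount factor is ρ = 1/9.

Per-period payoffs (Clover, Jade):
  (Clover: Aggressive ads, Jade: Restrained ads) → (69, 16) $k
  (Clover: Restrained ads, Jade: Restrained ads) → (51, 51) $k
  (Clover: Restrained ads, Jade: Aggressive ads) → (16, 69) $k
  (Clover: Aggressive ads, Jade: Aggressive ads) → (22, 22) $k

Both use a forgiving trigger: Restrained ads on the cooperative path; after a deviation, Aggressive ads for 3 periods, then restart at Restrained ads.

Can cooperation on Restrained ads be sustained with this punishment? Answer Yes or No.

No

Comparing payoff streams over the 4 periods until play realigns: cooperate → 51(1+ρ+…+ρ^3); deviate → 69 + 22(ρ+…+ρ^3).
Cooperation is sustained iff (51−22)(ρ+…+ρ^3) ≥ 69−51.
ρ+…+ρ^3 = 1/9·(1−(1/9)^3)/(1−1/9) = 0.1248, and (69−51)/(51−22) = 0.6207.
0.1248 < 0.6207, so cooperation is not sustainable.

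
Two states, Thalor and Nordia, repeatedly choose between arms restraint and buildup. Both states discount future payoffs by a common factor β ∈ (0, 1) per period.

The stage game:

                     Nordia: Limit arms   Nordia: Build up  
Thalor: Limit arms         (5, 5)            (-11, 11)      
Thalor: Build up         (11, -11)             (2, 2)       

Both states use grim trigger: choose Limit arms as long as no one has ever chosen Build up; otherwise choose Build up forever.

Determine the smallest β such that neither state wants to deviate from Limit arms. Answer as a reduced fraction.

Under grim trigger the critical discount factor is (T−C)/(T−P) with T = 11, C = 5, P = 2.
β* = (11−5)/(11−2) = 6/9 = 2/3.

2/3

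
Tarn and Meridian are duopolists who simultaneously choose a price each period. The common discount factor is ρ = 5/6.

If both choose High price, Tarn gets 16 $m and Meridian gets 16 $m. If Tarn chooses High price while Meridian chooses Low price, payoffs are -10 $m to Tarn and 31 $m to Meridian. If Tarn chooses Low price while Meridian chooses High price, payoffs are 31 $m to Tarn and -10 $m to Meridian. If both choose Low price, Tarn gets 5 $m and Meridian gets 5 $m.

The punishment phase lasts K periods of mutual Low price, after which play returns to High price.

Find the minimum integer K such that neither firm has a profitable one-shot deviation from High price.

IC: ρ(1−ρ^K)/(1−ρ) ≥ (31−16)/(16−5) = 15/11.
With ρ = 5/6: need 1 − ρ^K ≥ 15/11·(1−5/6)/(5/6), i.e. ρ^K ≤ 0.7273.
Since (5/6)^1 = 0.8333 and (5/6)^2 = 0.6944, the smallest such K is 2.

2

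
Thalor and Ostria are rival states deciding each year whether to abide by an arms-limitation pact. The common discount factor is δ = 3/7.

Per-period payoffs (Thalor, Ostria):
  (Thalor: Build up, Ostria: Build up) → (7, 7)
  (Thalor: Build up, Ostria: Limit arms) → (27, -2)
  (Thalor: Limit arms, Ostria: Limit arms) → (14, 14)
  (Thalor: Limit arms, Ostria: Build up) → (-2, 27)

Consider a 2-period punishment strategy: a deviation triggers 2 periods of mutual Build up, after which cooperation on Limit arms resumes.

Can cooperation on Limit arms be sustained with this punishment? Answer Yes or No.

No

A one-shot deviation gives 27 now, then 7 for 2 periods, then back to 14.
Gain from deviating: (27−14) today; loss: (14−7) in each of the next 2 periods.
No-deviation condition: (14−7)(δ+…+δ^2) ≥ 27−14, i.e. δ+…+δ^2 ≥ 13/7.
At δ = 3/7: δ+…+δ^2 = 0.6122 < 1.8571.
So cooperation is not sustainable.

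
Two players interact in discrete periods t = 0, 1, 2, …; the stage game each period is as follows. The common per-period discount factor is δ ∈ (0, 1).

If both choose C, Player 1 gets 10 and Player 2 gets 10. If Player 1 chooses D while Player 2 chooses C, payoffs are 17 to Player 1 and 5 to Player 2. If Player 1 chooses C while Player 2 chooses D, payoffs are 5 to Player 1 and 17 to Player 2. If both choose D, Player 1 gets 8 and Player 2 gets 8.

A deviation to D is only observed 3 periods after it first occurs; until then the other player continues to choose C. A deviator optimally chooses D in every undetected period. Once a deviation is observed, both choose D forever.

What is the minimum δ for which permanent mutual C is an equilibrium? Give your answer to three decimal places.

0.920

Deviating for the 3 undetected periods gains 17−10 = 7 per period over cooperation, then loses 10−8 = 2 per period forever once punishment starts.
Gain: 7(1 + δ + … + δ^2); loss: 2·δ^3/(1−δ).
No profitable deviation ⇔ 7(1−δ^3) ≤ 2·δ^3, i.e. δ^3 ≥ 7/(7+2) = 7/9.
Hence δ ≥ (7/9)^(1/3) ≈ 0.920.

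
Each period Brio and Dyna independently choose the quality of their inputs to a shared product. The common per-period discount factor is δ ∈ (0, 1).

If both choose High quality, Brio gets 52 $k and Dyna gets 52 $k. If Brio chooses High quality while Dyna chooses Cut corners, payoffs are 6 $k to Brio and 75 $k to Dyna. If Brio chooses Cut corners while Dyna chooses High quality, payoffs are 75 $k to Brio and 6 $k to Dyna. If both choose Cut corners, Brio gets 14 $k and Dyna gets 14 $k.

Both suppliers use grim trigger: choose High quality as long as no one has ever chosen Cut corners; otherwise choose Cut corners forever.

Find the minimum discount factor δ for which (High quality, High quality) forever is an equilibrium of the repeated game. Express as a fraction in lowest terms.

52/(1−δ) ≥ 75 + 14δ/(1−δ)
52 ≥ 75 − 61δ
δ ≥ 23/61.

23/61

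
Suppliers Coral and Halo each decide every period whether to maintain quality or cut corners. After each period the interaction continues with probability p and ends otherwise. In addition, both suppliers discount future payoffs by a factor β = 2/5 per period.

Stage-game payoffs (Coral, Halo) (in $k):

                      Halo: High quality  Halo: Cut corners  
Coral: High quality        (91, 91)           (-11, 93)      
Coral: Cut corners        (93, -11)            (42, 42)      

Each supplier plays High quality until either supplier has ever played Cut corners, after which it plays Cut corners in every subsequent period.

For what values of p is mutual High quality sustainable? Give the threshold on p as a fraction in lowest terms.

With continuation probability p and discount β, the effective per-period discount factor is βp.
Grim-trigger IC: βp ≥ (93−91)/(93−42) = 2/51.
So p ≥ (2/51)/(2/5) = 5/51.

5/51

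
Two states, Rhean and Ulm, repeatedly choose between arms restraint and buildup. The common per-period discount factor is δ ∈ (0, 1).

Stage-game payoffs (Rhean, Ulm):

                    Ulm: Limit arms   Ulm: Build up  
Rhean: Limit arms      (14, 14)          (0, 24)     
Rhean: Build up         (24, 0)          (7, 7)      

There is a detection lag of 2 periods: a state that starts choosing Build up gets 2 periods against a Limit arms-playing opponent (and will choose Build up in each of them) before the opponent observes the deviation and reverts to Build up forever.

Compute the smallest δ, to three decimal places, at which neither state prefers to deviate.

The best deviation is to choose Build up for all 2 undetected periods, earning 24 each, then 7 forever once detected.
Deviation value: 24(1−δ^2)/(1−δ) + 7δ^2/(1−δ); cooperation value: 14/(1−δ).
IC: 14 ≥ 24(1−δ^2) + 7δ^2 = 24 − 17δ^2.
So δ^2 ≥ 10/17, giving δ ≥ (10/17)^(1/2) ≈ 0.767.

0.767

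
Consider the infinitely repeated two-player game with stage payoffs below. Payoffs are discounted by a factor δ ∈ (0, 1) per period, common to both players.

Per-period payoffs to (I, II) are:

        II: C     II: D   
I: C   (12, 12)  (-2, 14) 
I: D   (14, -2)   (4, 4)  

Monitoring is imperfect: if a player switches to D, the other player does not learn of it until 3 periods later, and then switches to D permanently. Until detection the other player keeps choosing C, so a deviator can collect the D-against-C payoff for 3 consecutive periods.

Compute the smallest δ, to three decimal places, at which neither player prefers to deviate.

Deviating for the 3 undetected periods gains 14−12 = 2 per period over cooperation, then loses 12−4 = 8 per period forever once punishment starts.
Gain: 2(1 + δ + … + δ^2); loss: 8·δ^3/(1−δ).
No profitable deviation ⇔ 2(1−δ^3) ≤ 8·δ^3, i.e. δ^3 ≥ 2/(2+8) = 1/5.
Hence δ ≥ (1/5)^(1/3) ≈ 0.585.

0.585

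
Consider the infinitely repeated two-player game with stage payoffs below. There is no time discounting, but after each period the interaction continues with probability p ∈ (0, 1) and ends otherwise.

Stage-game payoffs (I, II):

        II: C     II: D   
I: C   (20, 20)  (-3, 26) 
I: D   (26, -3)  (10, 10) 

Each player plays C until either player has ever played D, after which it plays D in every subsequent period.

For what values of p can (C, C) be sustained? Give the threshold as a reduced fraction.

3/8

With no time discounting, the continuation probability p plays the role of the discount factor.
Grim-trigger IC: 20/(1−p) ≥ 26 + 10p/(1−p) ⇒ p ≥ (26−20)/(26−10) = 3/8.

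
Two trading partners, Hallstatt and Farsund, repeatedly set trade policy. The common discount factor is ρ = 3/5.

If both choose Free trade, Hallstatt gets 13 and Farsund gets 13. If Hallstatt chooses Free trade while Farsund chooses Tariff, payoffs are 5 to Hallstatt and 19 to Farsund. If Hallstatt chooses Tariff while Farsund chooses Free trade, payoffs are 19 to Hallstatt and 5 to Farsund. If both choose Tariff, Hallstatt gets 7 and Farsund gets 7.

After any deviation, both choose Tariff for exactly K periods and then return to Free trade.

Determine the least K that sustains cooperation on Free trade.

3

No profitable deviation requires (13−7)(ρ+…+ρ^K) ≥ 19−13, i.e. ρ+…+ρ^K ≥ 1 ≈ 1.0000.
With ρ = 3/5, the partial sums are K=1: 0.6000, K=2: 0.9600, K=3: 1.1760.
K = 3 is the first length at which the sum reaches 1.0000.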